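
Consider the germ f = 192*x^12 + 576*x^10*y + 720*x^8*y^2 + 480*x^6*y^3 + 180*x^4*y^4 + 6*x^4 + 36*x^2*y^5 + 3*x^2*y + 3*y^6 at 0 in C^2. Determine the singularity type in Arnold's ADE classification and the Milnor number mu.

The Hessian of f at 0 has rank 0. Corank 2; j^3 = 3*x^2*y has shape L^2 M (L != M), so D-series; mu = 7 gives D_7.

Type D_{7}, Milnor number mu = 7.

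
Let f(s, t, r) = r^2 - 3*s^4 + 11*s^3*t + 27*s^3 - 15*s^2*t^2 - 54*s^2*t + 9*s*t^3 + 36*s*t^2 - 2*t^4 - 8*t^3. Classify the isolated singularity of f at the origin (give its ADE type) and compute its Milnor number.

The Hessian of f at 0 is [[0, 0, 0], [0, 0, 0], [0, 0, 2]] with rank 1, so corank 2. A Groebner basis of the Jacobian ideal J(f) in C{s,t,r} is {19683*s^2 - 26244*s*t + t^4 + 27*t^3 + 8748*t^2, s^3 - 270*s^2 + 360*s*t - 2*t^3/3 - 120*t^2, s^2*t - 243*s^2 + 324*s*t - 7*t^3/9 - 108*t^2, -162*s^2 + s*t^2 + 216*s*t - 8*t^3/9 - 72*t^2, r}; counting standard monomials gives mu = 7. Corank 2; j^3 = (3*s - 2*t)^3 is a perfect cube, so E-series; the 4-jet and mu = 7 give E_7.

Type E7, Milnor number mu = 7.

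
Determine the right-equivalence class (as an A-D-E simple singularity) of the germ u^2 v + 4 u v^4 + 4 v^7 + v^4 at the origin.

The Hessian of f at 0 has rank 0. Corank 2; j^3 = u^2*v has shape L^2 M (L != M), so D-series; mu = 5 gives D_5.

D_{5}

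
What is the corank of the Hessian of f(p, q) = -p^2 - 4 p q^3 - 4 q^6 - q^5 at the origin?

1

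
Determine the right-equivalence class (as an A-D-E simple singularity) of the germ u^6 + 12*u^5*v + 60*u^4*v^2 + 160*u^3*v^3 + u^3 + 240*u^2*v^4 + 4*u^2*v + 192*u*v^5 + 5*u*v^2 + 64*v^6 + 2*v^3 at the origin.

The Hessian of f at 0 has rank 0. Corank 2; j^3 = (u + v)^2*(u + 2*v) has shape L^2 M (L != M), so D-series; mu = 7 gives D_7.

D7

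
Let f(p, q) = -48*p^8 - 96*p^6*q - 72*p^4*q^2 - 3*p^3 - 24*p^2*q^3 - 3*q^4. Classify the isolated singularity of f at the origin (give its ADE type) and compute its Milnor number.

The Hessian of f at 0 has rank 0. Corank 2; j^3 = -3*p^3 is a perfect cube, so E-series; the 4-jet and mu = 6 give E_6.

Type E_6, Milnor number mu = 6.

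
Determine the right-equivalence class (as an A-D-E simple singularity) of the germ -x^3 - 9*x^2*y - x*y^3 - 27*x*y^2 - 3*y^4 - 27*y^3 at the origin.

The Hessian of f at 0 is [[0, 0], [0, 0]] with rank 0, so corank 2. A Groebner basis of the Jacobian ideal J(f) in C{x,y} is {x^3 + 9*x^2*y + 162*x^2 + 972*x*y + 1458*y^2, -9*x^2 + x*y^2 - 54*x*y - 81*y^2, 3*x^2 + 18*x*y + y^3 + 27*y^2}; counting standard monomials gives mu = 7. Corank 2; j^3 = -(x + 3*y)^3 is a perfect cube, so E-series; the 4-jet and mu = 7 give E_7.

E_{7}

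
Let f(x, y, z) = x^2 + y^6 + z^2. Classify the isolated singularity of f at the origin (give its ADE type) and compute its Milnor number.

Type A_{5}, Milnor number mu = 5.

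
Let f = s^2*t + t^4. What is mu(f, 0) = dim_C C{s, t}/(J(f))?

5

The Hessian of f at 0 is [[0, 0], [0, 0]] with rank 0, so corank 2. A Groebner basis of the Jacobian ideal J(f) in C{s,t} is {s^3, s^2/4 + t^3, s*t}; counting standard monomials gives mu = 5. Corank 2; j^3 = s^2*t has shape L^2 M (L != M), so D-series; mu = 5 gives D_5.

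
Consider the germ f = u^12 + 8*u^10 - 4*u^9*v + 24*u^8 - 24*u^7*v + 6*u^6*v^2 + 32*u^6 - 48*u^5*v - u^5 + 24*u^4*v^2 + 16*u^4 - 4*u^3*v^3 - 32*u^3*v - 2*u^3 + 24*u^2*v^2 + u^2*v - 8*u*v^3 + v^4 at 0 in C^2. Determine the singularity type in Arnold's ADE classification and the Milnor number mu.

Type D_5, Milnor number mu = 5.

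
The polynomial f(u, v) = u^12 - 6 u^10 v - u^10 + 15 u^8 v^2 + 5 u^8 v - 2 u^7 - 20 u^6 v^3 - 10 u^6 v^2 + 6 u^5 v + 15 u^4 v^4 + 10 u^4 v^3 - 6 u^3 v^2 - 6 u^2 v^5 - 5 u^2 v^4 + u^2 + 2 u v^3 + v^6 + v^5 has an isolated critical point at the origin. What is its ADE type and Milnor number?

Type A_{4}, Milnor number mu = 4.

The Hessian of f at 0 is [[2, 0], [0, 0]] with rank 1, so corank 1. A Groebner basis of the Jacobian ideal J(f) in C{u,v} is {u + v^3, u^2, u*v}; counting standard monomials gives mu = 4. Corank 1: A-series; mu = 4 gives A_4.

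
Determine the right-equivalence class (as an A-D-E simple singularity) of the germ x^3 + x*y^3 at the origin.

E7

The Hessian of f at 0 is [[0, 0], [0, 0]] with rank 0, so corank 2. A Groebner basis of the Jacobian ideal J(f) in C{x,y} is {x^3, x*y^2, 3*x^2 + y^3}; counting standard monomials gives mu = 7. Corank 2; j^3 = x^3 is a perfect cube, so E-series; the 4-jet and mu = 7 give E_7.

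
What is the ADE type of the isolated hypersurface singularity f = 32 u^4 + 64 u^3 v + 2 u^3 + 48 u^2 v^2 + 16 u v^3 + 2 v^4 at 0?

E_6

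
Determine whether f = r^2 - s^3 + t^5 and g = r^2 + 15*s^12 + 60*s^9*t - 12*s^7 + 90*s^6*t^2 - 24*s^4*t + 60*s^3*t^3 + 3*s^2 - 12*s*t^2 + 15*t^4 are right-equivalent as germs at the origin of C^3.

No.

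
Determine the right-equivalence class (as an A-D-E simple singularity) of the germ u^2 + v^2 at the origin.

The Hessian of f at 0 is [[2, 0], [0, 2]] with rank 2, so corank 0. A Groebner basis of the Jacobian ideal J(f) in C{u,v} is {u, v}; counting standard monomials gives mu = 1. Corank 0: nondegenerate Morse point, so A_1.

A1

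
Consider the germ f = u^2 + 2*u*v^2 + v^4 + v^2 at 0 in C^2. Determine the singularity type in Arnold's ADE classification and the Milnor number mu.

Type A_1, Milnor number mu = 1.

The Hessian of f at 0 has rank 2. Corank 0: nondegenerate Morse point, so A_1.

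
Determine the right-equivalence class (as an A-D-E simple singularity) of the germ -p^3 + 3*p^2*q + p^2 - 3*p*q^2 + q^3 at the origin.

A_2

The Hessian of f at 0 has rank 1. Corank 1: A-series; mu = 2 gives A_2.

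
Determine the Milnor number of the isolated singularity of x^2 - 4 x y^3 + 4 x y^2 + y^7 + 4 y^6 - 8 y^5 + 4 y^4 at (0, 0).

6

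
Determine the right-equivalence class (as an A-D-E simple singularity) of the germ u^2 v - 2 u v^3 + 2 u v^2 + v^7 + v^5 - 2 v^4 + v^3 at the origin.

D_8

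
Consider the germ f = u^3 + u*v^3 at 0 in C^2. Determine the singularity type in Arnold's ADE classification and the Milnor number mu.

Type E7, Milnor number mu = 7.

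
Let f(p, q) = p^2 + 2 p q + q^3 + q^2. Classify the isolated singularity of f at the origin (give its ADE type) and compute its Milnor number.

The Hessian of f at 0 has rank 1. Corank 1: A-series; mu = 2 gives A_2.

Type A2, Milnor number mu = 2.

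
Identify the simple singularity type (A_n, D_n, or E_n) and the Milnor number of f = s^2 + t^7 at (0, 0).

Type A6, Milnor number mu = 6.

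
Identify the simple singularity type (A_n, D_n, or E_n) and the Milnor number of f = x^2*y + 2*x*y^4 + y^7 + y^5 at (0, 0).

The Hessian of f at 0 is [[0, 0], [0, 0]] with rank 0, so corank 2. A Groebner basis of the Jacobian ideal J(f) in C{x,y} is {x*y + y^4, x*y^2, x^2 - 5*x*y}; counting standard monomials gives mu = 6. Corank 2; j^3 = x^2*y has shape L^2 M (L != M), so D-series; mu = 6 gives D_6.

Type D6, Milnor number mu = 6.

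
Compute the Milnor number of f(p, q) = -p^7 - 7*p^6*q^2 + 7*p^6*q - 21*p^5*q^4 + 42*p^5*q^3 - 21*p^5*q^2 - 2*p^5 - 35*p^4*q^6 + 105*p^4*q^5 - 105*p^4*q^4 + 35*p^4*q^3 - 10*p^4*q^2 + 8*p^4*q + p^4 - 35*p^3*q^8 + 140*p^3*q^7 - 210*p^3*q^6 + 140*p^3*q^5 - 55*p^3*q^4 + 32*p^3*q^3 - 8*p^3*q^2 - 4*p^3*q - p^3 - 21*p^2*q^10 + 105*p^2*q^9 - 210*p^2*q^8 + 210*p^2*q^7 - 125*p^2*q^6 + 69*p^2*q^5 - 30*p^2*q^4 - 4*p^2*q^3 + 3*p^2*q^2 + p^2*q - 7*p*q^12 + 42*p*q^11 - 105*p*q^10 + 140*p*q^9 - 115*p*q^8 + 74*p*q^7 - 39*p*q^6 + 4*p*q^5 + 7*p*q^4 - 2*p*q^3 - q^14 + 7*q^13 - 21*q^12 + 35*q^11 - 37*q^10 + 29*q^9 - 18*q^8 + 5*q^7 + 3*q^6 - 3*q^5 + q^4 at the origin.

The Hessian of f at 0 has rank 0. Corank 2; j^3 = -p^2*(p - q) has shape L^2 M (L != M), so D-series; mu = 5 gives D_5.

5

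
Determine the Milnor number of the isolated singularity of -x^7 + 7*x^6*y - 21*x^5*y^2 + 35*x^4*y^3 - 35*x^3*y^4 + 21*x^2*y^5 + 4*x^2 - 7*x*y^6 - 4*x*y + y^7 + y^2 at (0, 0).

6

The Hessian of f at 0 has rank 1. Corank 1: A-series; mu = 6 gives A_6.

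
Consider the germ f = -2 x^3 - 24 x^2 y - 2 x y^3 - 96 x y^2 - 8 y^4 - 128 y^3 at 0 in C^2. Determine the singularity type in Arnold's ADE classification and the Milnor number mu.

The Hessian of f at 0 is [[0, 0], [0, 0]] with rank 0, so corank 2. A Groebner basis of the Jacobian ideal J(f) in C{x,y} is {x^3 + 12*x^2*y + 384*x^2 + 3072*x*y + 6144*y^2, -12*x^2 + x*y^2 - 96*x*y - 192*y^2, 3*x^2 + 24*x*y + y^3 + 48*y^2}; counting standard monomials gives mu = 7. Corank 2; j^3 = -2*(x + 4*y)^3 is a perfect cube, so E-series; the 4-jet and mu = 7 give E_7.

Type E_{7}, Milnor number mu = 7.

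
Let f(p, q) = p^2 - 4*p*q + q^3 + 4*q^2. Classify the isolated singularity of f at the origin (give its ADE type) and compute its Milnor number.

The Hessian of f at 0 has rank 1. Corank 1: A-series; mu = 2 gives A_2.

Type A2, Milnor number mu = 2.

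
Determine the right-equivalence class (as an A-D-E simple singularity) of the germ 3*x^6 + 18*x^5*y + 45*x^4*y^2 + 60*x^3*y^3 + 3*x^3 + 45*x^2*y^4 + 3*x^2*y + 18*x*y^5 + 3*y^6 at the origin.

D_7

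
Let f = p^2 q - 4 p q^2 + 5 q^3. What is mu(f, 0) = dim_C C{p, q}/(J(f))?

4

The Hessian of f at 0 is [[0, 0], [0, 0]] with rank 0, so corank 2. A Groebner basis of the Jacobian ideal J(f) in C{p,q} is {q^3, p^2 - q^2, p*q - 2*q^2}; counting standard monomials gives mu = 4. Corank 2; j^3 = q*(p^2 - 4*p*q + 5*q^2) splits into three distinct lines over C (the quadratic factor has nonzero discriminant), so D_4.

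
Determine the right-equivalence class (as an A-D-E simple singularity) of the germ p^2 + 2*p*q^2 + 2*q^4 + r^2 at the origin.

A_3

The Hessian of f at 0 has rank 2. Corank 1: A-series; mu = 3 gives A_3.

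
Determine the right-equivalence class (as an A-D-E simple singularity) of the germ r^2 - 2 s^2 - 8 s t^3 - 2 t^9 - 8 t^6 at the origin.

A_8

The Hessian of f at 0 has rank 2. Corank 1: A-series; mu = 8 gives A_8.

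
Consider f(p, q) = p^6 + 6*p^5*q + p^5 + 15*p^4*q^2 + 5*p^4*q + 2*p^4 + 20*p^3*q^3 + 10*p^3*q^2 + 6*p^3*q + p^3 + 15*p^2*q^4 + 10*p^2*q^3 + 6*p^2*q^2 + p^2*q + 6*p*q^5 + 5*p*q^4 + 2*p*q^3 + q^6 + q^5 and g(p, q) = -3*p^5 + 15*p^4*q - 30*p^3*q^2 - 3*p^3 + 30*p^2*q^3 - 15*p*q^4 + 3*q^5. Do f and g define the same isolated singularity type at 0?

No.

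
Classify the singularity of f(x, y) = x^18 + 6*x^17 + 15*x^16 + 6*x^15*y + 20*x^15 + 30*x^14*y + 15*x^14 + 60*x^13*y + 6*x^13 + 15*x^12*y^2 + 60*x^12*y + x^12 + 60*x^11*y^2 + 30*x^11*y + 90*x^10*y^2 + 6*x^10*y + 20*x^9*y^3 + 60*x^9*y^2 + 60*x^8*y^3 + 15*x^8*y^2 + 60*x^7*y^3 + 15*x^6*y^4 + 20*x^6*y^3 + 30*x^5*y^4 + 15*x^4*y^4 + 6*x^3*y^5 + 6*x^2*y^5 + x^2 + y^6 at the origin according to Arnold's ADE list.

A_{5}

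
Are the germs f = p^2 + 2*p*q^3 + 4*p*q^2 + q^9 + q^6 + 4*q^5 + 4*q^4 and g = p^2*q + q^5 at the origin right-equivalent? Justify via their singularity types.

No.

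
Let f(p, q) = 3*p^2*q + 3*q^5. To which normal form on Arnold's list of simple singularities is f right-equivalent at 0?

D_6

The Hessian of f at 0 has rank 0. Corank 2; j^3 = 3*p^2*q has shape L^2 M (L != M), so D-series; mu = 6 gives D_6.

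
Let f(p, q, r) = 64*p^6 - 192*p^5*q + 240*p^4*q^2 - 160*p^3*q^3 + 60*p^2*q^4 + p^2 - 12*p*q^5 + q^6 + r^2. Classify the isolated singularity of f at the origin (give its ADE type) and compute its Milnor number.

The Hessian of f at 0 has rank 2. Corank 1: A-series; mu = 5 gives A_5.

Type A5, Milnor number mu = 5.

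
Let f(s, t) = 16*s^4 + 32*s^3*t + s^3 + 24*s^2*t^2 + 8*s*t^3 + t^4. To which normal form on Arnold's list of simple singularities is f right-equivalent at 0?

The Hessian of f at 0 has rank 0. Corank 2; j^3 = s^3 is a perfect cube, so E-series; the 4-jet and mu = 6 give E_6.

E_6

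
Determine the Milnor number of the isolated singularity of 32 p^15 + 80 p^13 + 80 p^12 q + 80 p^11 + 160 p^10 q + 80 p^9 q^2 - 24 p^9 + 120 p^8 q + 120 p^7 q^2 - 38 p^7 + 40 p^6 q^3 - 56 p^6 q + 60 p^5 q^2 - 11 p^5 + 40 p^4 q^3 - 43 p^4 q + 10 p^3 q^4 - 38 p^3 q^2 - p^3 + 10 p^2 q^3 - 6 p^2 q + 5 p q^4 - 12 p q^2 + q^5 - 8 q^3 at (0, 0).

8

The Hessian of f at 0 has rank 0. Corank 2; j^3 = -(p + 2*q)^3 is a perfect cube, so E-series; the 5-jet and mu = 8 give E_8.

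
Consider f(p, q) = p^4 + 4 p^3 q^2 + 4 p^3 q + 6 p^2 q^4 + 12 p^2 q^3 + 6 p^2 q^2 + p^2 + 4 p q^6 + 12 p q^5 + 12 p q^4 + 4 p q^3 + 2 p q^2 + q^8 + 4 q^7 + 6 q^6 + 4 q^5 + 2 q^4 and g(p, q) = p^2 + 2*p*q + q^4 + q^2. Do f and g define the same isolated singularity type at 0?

The Hessian of f at 0 has rank 1. Corank 1: A-series; mu = 3 gives A_3. The Hessian of g at 0 has rank 1. Corank 1: A-series; mu = 3 gives A_3. Both have type A_3, hence right-equivalent.

Yes.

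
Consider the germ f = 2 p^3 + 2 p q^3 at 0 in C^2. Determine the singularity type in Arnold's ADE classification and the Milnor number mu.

The Hessian of f at 0 has rank 0. Corank 2; j^3 = 2*p^3 is a perfect cube, so E-series; the 4-jet and mu = 7 give E_7.

Type E_7, Milnor number mu = 7.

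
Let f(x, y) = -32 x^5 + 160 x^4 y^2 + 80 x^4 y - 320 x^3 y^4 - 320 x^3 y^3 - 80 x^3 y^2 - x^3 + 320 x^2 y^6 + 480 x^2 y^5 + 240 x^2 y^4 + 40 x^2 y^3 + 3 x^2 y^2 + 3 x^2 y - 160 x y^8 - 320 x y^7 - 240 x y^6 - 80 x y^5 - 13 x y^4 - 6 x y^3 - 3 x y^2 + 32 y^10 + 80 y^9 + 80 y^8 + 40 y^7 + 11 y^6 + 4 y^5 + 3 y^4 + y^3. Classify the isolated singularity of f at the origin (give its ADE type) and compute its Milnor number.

The Hessian of f at 0 has rank 0. Corank 2; j^3 = -(x - y)^3 is a perfect cube, so E-series; the 5-jet and mu = 8 give E_8.

Type E_{8}, Milnor number mu = 8.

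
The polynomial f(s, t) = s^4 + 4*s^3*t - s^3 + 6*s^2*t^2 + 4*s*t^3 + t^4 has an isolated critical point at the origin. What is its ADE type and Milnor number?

The Hessian of f at 0 has rank 0. Corank 2; j^3 = -s^3 is a perfect cube, so E-series; the 4-jet and mu = 6 give E_6.

Type E_{6}, Milnor number mu = 6.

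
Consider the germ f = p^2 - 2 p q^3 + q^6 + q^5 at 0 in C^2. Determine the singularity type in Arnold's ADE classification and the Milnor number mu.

Type A_{4}, Milnor number mu = 4.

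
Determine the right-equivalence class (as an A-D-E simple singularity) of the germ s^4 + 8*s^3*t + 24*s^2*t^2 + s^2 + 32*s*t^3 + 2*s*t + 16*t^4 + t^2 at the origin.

A_3

The Hessian of f at 0 has rank 1. Corank 1: A-series; mu = 3 gives A_3.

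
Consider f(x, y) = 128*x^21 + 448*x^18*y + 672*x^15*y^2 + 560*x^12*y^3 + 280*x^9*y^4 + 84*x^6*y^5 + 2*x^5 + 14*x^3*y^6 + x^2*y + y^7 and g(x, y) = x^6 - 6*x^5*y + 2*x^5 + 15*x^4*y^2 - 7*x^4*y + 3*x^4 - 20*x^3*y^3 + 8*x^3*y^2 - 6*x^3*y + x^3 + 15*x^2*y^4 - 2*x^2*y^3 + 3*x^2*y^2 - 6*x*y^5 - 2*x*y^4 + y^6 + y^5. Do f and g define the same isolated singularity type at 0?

The Hessian of f at 0 is [[0, 0], [0, 0]] with rank 0, so corank 2. A Groebner basis of the Jacobian ideal J(f) in C{x,y} is {x^2/7 + y^6, x^3, x*y}; counting standard monomials gives mu = 8. Corank 2; j^3 = x^2*y has shape L^2 M (L != M), so D-series; mu = 8 gives D_8. The Hessian of g at 0 is [[0, 0], [0, 0]] with rank 0, so corank 2. A Groebner basis of the Jacobian ideal J(g) in C{x,y} is {x^2/8 + x*y^3 + x*y^2/4, x^2/2 + x*y^2 + y^4, x^3, x^2*y - x^2/4 - x*y^2/2}; counting standard monomials gives mu = 8. Corank 2; j^3 = x^3 is a perfect cube, so E-series; the 5-jet and mu = 8 give E_8. f is D_8 but g is E_8, hence not right-equivalent.

No.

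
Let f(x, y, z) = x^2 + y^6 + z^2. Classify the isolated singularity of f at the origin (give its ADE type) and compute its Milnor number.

The Hessian of f at 0 is [[2, 0, 0], [0, 0, 0], [0, 0, 2]] with rank 2, so corank 1. A Groebner basis of the Jacobian ideal J(f) in C{x,y,z} is {y^5, x, z}; counting standard monomials gives mu = 5. Corank 1: A-series; mu = 5 gives A_5.

Type A_{5}, Milnor number mu = 5.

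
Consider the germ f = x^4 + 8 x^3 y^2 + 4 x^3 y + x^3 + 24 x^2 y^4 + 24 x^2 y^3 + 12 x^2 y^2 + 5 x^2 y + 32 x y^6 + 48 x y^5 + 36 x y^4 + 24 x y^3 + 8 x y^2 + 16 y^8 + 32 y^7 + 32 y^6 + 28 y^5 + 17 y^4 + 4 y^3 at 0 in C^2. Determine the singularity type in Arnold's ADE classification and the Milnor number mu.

Type D5, Milnor number mu = 5.

The Hessian of f at 0 is [[0, 0], [0, 0]] with rank 0, so corank 2. A Groebner basis of the Jacobian ideal J(f) in C{x,y} is {x*y^2 + x*y + 2*y^2, -x*y/2 + y^3 - y^2, x^2 + 2*x*y}; counting standard monomials gives mu = 5. Corank 2; j^3 = (x + y)*(x + 2*y)^2 has shape L^2 M (L != M), so D-series; mu = 5 gives D_5.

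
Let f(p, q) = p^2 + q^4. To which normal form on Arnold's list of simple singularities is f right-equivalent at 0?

The Hessian of f at 0 is [[2, 0], [0, 0]] with rank 1, so corank 1. A Groebner basis of the Jacobian ideal J(f) in C{p,q} is {q^3, p}; counting standard monomials gives mu = 3. Corank 1: A-series; mu = 3 gives A_3.

A3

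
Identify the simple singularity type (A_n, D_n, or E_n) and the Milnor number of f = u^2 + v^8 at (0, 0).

The Hessian of f at 0 has rank 1. Corank 1: A-series; mu = 7 gives A_7.

Type A_7, Milnor number mu = 7.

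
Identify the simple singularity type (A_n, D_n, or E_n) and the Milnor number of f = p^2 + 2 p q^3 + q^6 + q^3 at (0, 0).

The Hessian of f at 0 has rank 1. Corank 1: A-series; mu = 2 gives A_2.

Type A2, Milnor number mu = 2.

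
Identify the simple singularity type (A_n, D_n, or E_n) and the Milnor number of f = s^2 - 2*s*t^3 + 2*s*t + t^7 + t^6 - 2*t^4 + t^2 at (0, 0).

The Hessian of f at 0 has rank 1. Corank 1: A-series; mu = 6 gives A_6.

Type A6, Milnor number mu = 6.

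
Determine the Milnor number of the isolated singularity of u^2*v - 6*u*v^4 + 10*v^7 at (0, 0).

The Hessian of f at 0 is [[0, 0], [0, 0]] with rank 0, so corank 2. A Groebner basis of the Jacobian ideal J(f) in C{u,v} is {-3*u^2/2 + u*v^3, -u*v/3 + v^4, u^3, u^2*v}; counting standard monomials gives mu = 8. Corank 2; j^3 = u^2*v has shape L^2 M (L != M), so D-series; mu = 8 gives D_8.

8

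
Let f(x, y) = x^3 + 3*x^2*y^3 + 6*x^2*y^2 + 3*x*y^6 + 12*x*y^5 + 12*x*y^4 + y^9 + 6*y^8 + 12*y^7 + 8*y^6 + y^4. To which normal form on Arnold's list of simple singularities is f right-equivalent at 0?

The Hessian of f at 0 has rank 0. Corank 2; j^3 = x^3 is a perfect cube, so E-series; the 4-jet and mu = 6 give E_6.

E_{6}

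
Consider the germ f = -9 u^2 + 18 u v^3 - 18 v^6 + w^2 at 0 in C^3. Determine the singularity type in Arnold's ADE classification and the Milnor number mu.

Type A5, Milnor number mu = 5.

The Hessian of f at 0 has rank 2. Corank 1: A-series; mu = 5 gives A_5.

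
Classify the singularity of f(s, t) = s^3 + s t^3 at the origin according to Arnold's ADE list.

E_{7}

The Hessian of f at 0 has rank 0. Corank 2; j^3 = s^3 is a perfect cube, so E-series; the 4-jet and mu = 7 give E_7.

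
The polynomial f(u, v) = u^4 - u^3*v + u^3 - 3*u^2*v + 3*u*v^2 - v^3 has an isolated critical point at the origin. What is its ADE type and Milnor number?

Type E_{7}, Milnor number mu = 7.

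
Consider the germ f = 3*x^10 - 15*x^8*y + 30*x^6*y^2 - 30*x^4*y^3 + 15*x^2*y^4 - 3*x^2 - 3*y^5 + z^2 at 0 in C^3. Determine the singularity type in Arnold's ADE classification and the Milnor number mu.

The Hessian of f at 0 has rank 2. Corank 1: A-series; mu = 4 gives A_4.

Type A_{4}, Milnor number mu = 4.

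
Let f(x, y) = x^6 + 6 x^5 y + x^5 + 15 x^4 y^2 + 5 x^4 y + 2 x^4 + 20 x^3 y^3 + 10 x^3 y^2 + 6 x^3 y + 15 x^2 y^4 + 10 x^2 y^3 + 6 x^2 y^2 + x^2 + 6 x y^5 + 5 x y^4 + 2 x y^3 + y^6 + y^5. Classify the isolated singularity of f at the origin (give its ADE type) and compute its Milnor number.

The Hessian of f at 0 has rank 1. Corank 1: A-series; mu = 4 gives A_4.

Type A_4, Milnor number mu = 4.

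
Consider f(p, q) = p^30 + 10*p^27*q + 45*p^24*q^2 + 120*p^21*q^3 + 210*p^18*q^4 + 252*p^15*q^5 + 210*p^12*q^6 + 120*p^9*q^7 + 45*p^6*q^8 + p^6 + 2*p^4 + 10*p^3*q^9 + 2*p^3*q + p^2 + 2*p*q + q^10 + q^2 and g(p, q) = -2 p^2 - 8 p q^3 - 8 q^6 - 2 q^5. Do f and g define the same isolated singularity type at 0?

No.

The Hessian of f at 0 has rank 1. Corank 1: A-series; mu = 9 gives A_9. The Hessian of g at 0 has rank 1. Corank 1: A-series; mu = 4 gives A_4. f is A_9 but g is A_4, hence not right-equivalent.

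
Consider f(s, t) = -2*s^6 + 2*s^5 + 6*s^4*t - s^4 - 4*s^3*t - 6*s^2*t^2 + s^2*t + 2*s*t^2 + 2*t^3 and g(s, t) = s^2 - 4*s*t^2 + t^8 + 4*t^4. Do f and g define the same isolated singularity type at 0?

The Hessian of f at 0 is [[0, 0], [0, 0]] with rank 0, so corank 2. A Groebner basis of the Jacobian ideal J(f) in C{s,t} is {t^3, s^2 + 2*t^2, s*t + t^2}; counting standard monomials gives mu = 4. Corank 2; j^3 = t*(s^2 + 2*s*t + 2*t^2) splits into three distinct lines over C (the quadratic factor has nonzero discriminant), so D_4. The Hessian of g at 0 is [[2, 0], [0, 0]] with rank 1, so corank 1. A Groebner basis of the Jacobian ideal J(g) in C{s,t} is {s^4, s^3*t, -s/2 + t^2}; counting standard monomials gives mu = 7. Corank 1: A-series; mu = 7 gives A_7. f is D_4 but g is A_7, hence not right-equivalent.

No.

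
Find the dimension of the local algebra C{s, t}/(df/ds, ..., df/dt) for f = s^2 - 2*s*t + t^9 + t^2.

8

The Hessian of f at 0 has rank 1. Corank 1: A-series; mu = 8 gives A_8.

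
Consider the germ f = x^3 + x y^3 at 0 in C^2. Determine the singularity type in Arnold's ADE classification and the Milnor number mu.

Type E_7, Milnor number mu = 7.

The Hessian of f at 0 has rank 0. Corank 2; j^3 = x^3 is a perfect cube, so E-series; the 4-jet and mu = 7 give E_7.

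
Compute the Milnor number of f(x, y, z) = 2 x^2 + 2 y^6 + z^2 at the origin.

The Hessian of f at 0 has rank 2. Corank 1: A-series; mu = 5 gives A_5.

5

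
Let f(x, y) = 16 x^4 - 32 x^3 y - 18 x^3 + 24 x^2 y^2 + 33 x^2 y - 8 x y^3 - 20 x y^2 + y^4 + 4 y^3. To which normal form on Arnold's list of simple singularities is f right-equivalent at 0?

D_5

The Hessian of f at 0 has rank 0. Corank 2; j^3 = -(2*x - y)*(3*x - 2*y)^2 has shape L^2 M (L != M), so D-series; mu = 5 gives D_5.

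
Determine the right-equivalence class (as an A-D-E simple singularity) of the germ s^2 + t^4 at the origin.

A_{3}

The Hessian of f at 0 has rank 1. Corank 1: A-series; mu = 3 gives A_3.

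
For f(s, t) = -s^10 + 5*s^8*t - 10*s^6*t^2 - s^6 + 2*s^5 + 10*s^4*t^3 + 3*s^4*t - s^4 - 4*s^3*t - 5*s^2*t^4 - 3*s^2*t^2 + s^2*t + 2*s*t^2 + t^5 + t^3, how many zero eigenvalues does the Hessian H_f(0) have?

2

Hessian at 0 has rank 0.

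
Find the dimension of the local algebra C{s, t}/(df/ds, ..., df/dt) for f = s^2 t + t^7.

8

The Hessian of f at 0 is [[0, 0], [0, 0]] with rank 0, so corank 2. A Groebner basis of the Jacobian ideal J(f) in C{s,t} is {s^2/7 + t^6, s^3, s*t}; counting standard monomials gives mu = 8. Corank 2; j^3 = s^2*t has shape L^2 M (L != M), so D-series; mu = 8 gives D_8.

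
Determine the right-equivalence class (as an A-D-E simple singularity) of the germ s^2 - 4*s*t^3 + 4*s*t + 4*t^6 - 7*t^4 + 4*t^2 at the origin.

A_{3}

The Hessian of f at 0 is [[2, 4], [4, 8]] with rank 1, so corank 1. A Groebner basis of the Jacobian ideal J(f) in C{s,t} is {t^3, s + 2*t}; counting standard monomials gives mu = 3. Corank 1: A-series; mu = 3 gives A_3.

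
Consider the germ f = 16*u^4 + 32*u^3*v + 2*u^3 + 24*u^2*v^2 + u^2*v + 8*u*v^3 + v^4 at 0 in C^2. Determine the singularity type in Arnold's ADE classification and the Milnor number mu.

Type D5, Milnor number mu = 5.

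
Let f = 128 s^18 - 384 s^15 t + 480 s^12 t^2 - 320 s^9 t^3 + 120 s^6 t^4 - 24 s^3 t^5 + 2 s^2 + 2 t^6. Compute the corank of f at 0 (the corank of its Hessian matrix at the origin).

Hessian at 0 has rank 1.

1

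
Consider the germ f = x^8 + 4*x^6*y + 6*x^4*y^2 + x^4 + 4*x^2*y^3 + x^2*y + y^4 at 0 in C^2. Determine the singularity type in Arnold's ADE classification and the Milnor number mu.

Type D_{5}, Milnor number mu = 5.

The Hessian of f at 0 has rank 0. Corank 2; j^3 = x^2*y has shape L^2 M (L != M), so D-series; mu = 5 gives D_5.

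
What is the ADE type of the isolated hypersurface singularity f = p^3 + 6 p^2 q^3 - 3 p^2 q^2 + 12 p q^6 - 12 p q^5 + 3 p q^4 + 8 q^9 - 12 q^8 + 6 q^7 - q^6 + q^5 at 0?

E_{8}

The Hessian of f at 0 is [[0, 0], [0, 0]] with rank 0, so corank 2. A Groebner basis of the Jacobian ideal J(f) in C{p,q} is {p^2/4 + p*q^3 - p*q^2/2, q^4, p^3, p^2*q + p^2/2 - p*q^2}; counting standard monomials gives mu = 8. Corank 2; j^3 = p^3 is a perfect cube, so E-series; the 5-jet and mu = 8 give E_8.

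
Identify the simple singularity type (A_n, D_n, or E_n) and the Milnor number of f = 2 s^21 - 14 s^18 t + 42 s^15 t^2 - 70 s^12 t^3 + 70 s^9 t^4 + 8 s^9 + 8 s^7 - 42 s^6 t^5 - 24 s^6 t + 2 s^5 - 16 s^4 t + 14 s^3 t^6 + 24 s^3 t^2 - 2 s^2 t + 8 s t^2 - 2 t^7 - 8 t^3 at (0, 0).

The Hessian of f at 0 has rank 0. Corank 2; j^3 = -2*t*(s - 2*t)^2 has shape L^2 M (L != M), so D-series; mu = 8 gives D_8.

Type D8, Milnor number mu = 8.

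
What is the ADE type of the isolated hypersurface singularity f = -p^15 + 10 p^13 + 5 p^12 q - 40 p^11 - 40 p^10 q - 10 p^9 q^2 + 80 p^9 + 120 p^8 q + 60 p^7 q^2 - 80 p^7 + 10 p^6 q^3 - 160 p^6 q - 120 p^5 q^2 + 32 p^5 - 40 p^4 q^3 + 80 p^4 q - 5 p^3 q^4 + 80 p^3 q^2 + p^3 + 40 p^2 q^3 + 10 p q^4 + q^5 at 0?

E_{8}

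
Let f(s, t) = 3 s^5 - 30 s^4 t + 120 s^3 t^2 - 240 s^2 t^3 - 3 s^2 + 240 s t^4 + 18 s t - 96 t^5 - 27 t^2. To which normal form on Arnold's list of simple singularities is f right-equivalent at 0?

A_4

The Hessian of f at 0 is [[-6, 18], [18, -54]] with rank 1, so corank 1. A Groebner basis of the Jacobian ideal J(f) in C{s,t} is {t^4, s - 3*t}; counting standard monomials gives mu = 4. Corank 1: A-series; mu = 4 gives A_4.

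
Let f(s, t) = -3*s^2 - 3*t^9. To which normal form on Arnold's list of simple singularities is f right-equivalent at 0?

A_8

The Hessian of f at 0 has rank 1. Corank 1: A-series; mu = 8 gives A_8.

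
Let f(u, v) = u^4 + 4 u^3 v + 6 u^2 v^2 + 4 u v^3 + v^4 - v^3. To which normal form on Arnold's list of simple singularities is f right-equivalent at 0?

E6

The Hessian of f at 0 has rank 0. Corank 2; j^3 = -v^3 is a perfect cube, so E-series; the 4-jet and mu = 6 give E_6.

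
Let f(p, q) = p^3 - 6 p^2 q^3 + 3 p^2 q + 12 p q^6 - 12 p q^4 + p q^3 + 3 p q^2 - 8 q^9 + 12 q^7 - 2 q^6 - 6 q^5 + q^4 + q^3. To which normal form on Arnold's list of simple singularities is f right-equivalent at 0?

E7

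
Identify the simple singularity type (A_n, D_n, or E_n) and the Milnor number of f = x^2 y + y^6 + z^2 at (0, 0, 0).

Type D7, Milnor number mu = 7.

The Hessian of f at 0 has rank 1. Corank 2; j^3 = x^2*y has shape L^2 M (L != M), so D-series; mu = 7 gives D_7.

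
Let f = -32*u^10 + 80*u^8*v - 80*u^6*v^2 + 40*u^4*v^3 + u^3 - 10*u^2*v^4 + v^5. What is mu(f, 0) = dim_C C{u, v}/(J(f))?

The Hessian of f at 0 is [[0, 0], [0, 0]] with rank 0, so corank 2. A Groebner basis of the Jacobian ideal J(f) in C{u,v} is {v^4, u^2}; counting standard monomials gives mu = 8. Corank 2; j^3 = u^3 is a perfect cube, so E-series; the 5-jet and mu = 8 give E_8.

8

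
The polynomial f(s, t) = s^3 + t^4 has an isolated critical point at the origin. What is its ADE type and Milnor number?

Type E_6, Milnor number mu = 6.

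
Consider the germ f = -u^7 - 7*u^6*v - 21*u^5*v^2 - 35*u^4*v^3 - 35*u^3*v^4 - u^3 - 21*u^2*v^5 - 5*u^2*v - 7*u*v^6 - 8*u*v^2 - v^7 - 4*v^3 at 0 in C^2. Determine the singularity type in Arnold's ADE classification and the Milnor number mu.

Type D_8, Milnor number mu = 8.

The Hessian of f at 0 has rank 0. Corank 2; j^3 = -(u + v)*(u + 2*v)^2 has shape L^2 M (L != M), so D-series; mu = 8 gives D_8.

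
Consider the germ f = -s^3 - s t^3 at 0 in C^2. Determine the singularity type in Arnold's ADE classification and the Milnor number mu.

Type E_{7}, Milnor number mu = 7.

The Hessian of f at 0 is [[0, 0], [0, 0]] with rank 0, so corank 2. A Groebner basis of the Jacobian ideal J(f) in C{s,t} is {s^3, s*t^2, 3*s^2 + t^3}; counting standard monomials gives mu = 7. Corank 2; j^3 = -s^3 is a perfect cube, so E-series; the 4-jet and mu = 7 give E_7.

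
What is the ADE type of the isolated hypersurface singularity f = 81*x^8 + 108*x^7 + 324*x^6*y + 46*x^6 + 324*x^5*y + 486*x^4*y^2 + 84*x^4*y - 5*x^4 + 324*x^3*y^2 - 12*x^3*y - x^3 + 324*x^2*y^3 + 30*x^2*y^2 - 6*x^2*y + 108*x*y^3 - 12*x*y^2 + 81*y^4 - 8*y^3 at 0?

E6

The Hessian of f at 0 has rank 0. Corank 2; j^3 = -(x + 2*y)^3 is a perfect cube, so E-series; the 4-jet and mu = 6 give E_6.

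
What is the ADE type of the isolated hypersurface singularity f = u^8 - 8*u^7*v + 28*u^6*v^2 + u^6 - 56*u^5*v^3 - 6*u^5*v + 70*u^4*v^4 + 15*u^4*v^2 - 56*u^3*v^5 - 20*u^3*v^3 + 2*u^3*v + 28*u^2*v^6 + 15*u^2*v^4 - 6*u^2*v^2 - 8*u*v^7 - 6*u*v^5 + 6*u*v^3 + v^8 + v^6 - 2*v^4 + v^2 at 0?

A7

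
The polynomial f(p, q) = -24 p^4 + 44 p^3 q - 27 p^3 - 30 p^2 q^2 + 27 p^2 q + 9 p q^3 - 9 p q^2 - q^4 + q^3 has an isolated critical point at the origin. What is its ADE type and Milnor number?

The Hessian of f at 0 is [[0, 0], [0, 0]] with rank 0, so corank 2. A Groebner basis of the Jacobian ideal J(f) in C{p,q} is {19683*p^2/4 - 6561*p*q/2 + q^4 - 27*q^3/4 + 2187*q^2/4, p^3 + 135*p^2/4 - 45*p*q/2 - q^3/12 + 15*q^2/4, p^2*q + 243*p^2/4 - 81*p*q/2 - 7*q^3/36 + 27*q^2/4, 81*p^2 + p*q^2 - 54*p*q - 4*q^3/9 + 9*q^2}; counting standard monomials gives mu = 7. Corank 2; j^3 = -(3*p - q)^3 is a perfect cube, so E-series; the 4-jet and mu = 7 give E_7.

Type E_{7}, Milnor number mu = 7.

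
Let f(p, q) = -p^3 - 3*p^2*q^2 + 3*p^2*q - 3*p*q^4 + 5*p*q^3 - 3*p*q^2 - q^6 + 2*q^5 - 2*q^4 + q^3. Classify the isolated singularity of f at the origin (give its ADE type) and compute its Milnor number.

Type E7, Milnor number mu = 7.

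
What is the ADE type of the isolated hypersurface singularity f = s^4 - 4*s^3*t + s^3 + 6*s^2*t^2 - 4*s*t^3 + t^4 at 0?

E_6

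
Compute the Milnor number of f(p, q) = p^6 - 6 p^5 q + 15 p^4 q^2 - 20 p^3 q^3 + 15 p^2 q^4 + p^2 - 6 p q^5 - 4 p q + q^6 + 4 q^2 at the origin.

5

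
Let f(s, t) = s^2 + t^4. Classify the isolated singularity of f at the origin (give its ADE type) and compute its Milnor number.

The Hessian of f at 0 has rank 1. Corank 1: A-series; mu = 3 gives A_3.

Type A_3, Milnor number mu = 3.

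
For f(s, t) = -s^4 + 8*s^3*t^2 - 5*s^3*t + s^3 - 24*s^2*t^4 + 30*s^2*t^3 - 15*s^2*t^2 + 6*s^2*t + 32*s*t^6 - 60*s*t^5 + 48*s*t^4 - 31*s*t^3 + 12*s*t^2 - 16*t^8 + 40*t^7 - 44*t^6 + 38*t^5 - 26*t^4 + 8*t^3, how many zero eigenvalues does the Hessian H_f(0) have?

2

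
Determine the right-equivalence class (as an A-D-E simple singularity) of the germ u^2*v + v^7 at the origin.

D8

The Hessian of f at 0 has rank 0. Corank 2; j^3 = u^2*v has shape L^2 M (L != M), so D-series; mu = 8 gives D_8.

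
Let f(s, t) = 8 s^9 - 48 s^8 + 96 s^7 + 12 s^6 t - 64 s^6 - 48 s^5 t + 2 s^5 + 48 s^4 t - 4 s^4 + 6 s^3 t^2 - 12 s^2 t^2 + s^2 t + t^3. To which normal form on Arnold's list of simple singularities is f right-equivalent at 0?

D_4

The Hessian of f at 0 has rank 0. Corank 2; j^3 = t*(s^2 + t^2) splits into three distinct lines over C (the quadratic factor has nonzero discriminant), so D_4.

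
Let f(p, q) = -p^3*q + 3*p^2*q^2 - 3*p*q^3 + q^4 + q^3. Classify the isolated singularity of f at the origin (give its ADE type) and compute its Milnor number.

The Hessian of f at 0 is [[0, 0], [0, 0]] with rank 0, so corank 2. A Groebner basis of the Jacobian ideal J(f) in C{p,q} is {p^3 - 3*p*q^2 - 3*q^2, p^2*q - 2*p*q^2, q^3}; counting standard monomials gives mu = 7. Corank 2; j^3 = q^3 is a perfect cube, so E-series; the 4-jet and mu = 7 give E_7.

Type E_{7}, Milnor number mu = 7.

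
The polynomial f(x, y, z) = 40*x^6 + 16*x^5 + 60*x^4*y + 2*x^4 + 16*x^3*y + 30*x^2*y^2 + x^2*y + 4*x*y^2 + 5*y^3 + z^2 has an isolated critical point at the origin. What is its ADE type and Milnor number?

Type D_{4}, Milnor number mu = 4.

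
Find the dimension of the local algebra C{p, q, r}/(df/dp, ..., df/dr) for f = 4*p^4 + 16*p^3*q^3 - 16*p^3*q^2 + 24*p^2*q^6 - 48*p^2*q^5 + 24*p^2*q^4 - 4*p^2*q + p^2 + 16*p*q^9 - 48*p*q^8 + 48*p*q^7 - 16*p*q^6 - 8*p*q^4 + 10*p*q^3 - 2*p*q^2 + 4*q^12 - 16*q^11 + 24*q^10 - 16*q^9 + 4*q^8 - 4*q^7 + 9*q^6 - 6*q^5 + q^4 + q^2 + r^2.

1

The Hessian of f at 0 is [[2, 0, 0], [0, 2, 0], [0, 0, 2]] with rank 3, so corank 0. A Groebner basis of the Jacobian ideal J(f) in C{p,q,r} is {p, q, r}; counting standard monomials gives mu = 1. Corank 0: nondegenerate Morse point, so A_1.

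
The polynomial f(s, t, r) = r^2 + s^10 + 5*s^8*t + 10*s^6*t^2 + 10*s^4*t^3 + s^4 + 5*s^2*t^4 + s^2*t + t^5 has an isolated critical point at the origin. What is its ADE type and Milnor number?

Type D_{6}, Milnor number mu = 6.

The Hessian of f at 0 has rank 1. Corank 2; j^3 = s^2*t has shape L^2 M (L != M), so D-series; mu = 6 gives D_6.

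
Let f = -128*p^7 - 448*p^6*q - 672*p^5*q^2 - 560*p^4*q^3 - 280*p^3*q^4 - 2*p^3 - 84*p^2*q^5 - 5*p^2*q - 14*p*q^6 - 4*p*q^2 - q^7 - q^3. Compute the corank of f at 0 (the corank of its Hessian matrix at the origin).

Hessian at 0 has rank 0.

2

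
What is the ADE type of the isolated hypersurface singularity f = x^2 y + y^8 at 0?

D_9

The Hessian of f at 0 has rank 0. Corank 2; j^3 = x^2*y has shape L^2 M (L != M), so D-series; mu = 9 gives D_9.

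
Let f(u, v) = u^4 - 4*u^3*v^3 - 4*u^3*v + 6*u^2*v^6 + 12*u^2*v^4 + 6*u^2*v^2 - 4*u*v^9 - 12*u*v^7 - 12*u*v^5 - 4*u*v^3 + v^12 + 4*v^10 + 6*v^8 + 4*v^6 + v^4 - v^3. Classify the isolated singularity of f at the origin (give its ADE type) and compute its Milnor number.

Type E_6, Milnor number mu = 6.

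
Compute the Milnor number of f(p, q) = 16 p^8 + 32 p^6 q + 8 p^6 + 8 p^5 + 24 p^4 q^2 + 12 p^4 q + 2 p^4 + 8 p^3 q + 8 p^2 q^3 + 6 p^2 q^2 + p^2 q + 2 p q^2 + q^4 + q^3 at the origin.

The Hessian of f at 0 has rank 0. Corank 2; j^3 = q*(p + q)^2 has shape L^2 M (L != M), so D-series; mu = 5 gives D_5.

5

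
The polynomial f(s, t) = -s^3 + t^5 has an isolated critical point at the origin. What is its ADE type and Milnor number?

Type E_{8}, Milnor number mu = 8.

The Hessian of f at 0 has rank 0. Corank 2; j^3 = -s^3 is a perfect cube, so E-series; the 5-jet and mu = 8 give E_8.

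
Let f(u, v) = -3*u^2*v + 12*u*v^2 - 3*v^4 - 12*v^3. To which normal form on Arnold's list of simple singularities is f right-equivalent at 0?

The Hessian of f at 0 has rank 0. Corank 2; j^3 = -3*v*(u - 2*v)^2 has shape L^2 M (L != M), so D-series; mu = 5 gives D_5.

D_5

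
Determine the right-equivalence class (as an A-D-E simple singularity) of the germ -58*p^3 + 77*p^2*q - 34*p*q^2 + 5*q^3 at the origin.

D_{4}

The Hessian of f at 0 is [[0, 0], [0, 0]] with rank 0, so corank 2. A Groebner basis of the Jacobian ideal J(f) in C{p,q} is {q^3, p^2 - q^2/13, p*q - 4*q^2/13}; counting standard monomials gives mu = 4. Corank 2; j^3 = -(2*p - q)*(29*p^2 - 24*p*q + 5*q^2) splits into three distinct lines over C (the quadratic factor has nonzero discriminant), so D_4.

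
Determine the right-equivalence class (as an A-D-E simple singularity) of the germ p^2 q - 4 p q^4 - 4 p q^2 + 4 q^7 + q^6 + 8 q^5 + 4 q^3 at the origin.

D7

The Hessian of f at 0 has rank 0. Corank 2; j^3 = q*(p - 2*q)^2 has shape L^2 M (L != M), so D-series; mu = 7 gives D_7.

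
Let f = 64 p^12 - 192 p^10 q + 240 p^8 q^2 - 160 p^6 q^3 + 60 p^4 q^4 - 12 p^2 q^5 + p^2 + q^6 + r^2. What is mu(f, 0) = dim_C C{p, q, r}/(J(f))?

The Hessian of f at 0 has rank 2. Corank 1: A-series; mu = 5 gives A_5.

5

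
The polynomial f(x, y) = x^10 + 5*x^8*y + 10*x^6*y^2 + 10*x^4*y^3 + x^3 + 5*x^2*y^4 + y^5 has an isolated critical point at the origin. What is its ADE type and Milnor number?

The Hessian of f at 0 has rank 0. Corank 2; j^3 = x^3 is a perfect cube, so E-series; the 5-jet and mu = 8 give E_8.

Type E_{8}, Milnor number mu = 8.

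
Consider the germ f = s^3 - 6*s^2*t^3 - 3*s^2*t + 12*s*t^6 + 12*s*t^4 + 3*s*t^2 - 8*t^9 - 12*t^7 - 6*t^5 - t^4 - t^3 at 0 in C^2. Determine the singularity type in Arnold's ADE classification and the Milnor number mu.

Type E6, Milnor number mu = 6.

The Hessian of f at 0 has rank 0. Corank 2; j^3 = (s - t)^3 is a perfect cube, so E-series; the 4-jet and mu = 6 give E_6.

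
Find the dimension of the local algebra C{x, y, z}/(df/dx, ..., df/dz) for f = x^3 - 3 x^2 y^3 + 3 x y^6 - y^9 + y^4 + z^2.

The Hessian of f at 0 has rank 1. Corank 2; j^3 = x^3 is a perfect cube, so E-series; the 4-jet and mu = 6 give E_6.

6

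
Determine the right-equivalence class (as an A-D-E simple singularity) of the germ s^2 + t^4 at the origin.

A_{3}

The Hessian of f at 0 has rank 1. Corank 1: A-series; mu = 3 gives A_3.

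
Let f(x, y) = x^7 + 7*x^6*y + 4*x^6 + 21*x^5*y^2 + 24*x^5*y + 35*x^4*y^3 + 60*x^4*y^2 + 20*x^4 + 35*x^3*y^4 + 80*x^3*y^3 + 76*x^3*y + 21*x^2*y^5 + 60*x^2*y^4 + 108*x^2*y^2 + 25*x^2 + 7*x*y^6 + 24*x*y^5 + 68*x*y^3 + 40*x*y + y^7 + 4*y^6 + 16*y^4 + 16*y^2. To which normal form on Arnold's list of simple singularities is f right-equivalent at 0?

A_6

The Hessian of f at 0 has rank 1. Corank 1: A-series; mu = 6 gives A_6.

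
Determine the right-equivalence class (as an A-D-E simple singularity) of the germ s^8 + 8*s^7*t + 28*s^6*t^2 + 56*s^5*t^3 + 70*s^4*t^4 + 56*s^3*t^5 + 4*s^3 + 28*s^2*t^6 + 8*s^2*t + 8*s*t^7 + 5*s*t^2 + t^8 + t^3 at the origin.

D_9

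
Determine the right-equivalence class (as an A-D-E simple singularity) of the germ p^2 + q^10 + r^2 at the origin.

A9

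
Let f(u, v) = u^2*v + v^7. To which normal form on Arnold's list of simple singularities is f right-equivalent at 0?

D_8

The Hessian of f at 0 is [[0, 0], [0, 0]] with rank 0, so corank 2. A Groebner basis of the Jacobian ideal J(f) in C{u,v} is {u^2/7 + v^6, u^3, u*v}; counting standard monomials gives mu = 8. Corank 2; j^3 = u^2*v has shape L^2 M (L != M), so D-series; mu = 8 gives D_8.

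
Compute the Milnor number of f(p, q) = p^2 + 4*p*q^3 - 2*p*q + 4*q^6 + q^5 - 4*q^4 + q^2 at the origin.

The Hessian of f at 0 is [[2, -2], [-2, 2]] with rank 1, so corank 1. A Groebner basis of the Jacobian ideal J(f) in C{p,q} is {p/2 + q^3 - q/2, p^2 - q^2, p*q - q^2}; counting standard monomials gives mu = 4. Corank 1: A-series; mu = 4 gives A_4.

4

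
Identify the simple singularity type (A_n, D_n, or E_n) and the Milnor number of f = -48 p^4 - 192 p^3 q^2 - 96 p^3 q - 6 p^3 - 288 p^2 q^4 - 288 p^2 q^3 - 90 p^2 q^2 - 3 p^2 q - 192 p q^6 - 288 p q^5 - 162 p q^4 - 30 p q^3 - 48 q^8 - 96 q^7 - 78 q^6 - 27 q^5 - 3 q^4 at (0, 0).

The Hessian of f at 0 is [[0, 0], [0, 0]] with rank 0, so corank 2. A Groebner basis of the Jacobian ideal J(f) in C{p,q} is {p*q^2, -p*q/7 + q^3, p^2 + 4*p*q/7}; counting standard monomials gives mu = 5. Corank 2; j^3 = -3*p^2*(2*p + q) has shape L^2 M (L != M), so D-series; mu = 5 gives D_5.

Type D5, Milnor number mu = 5.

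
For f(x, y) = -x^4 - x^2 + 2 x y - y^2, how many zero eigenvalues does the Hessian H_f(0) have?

1

Hessian at 0 has rank 1.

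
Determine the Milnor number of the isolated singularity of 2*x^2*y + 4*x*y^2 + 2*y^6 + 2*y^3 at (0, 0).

7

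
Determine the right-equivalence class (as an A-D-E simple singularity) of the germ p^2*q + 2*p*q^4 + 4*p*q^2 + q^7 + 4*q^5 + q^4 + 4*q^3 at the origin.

D_{5}

The Hessian of f at 0 has rank 0. Corank 2; j^3 = q*(p + 2*q)^2 has shape L^2 M (L != M), so D-series; mu = 5 gives D_5.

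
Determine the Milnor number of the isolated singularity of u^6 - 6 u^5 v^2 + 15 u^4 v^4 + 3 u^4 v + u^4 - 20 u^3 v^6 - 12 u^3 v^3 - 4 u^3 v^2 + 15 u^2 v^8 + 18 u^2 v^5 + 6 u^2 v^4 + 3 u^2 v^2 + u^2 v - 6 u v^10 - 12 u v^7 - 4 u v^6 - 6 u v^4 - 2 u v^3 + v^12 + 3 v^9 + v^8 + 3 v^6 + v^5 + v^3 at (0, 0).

The Hessian of f at 0 has rank 0. Corank 2; j^3 = v*(u^2 + v^2) splits into three distinct lines over C (the quadratic factor has nonzero discriminant), so D_4.

4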